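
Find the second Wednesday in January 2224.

January 14, 2224

January 1, 2224 is a Thursday.
The first Wednesday is therefore January 7 (6 days later).
The second Wednesday is 7 + 1×7 = January 14.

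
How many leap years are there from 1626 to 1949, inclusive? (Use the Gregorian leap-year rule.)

Multiples of 4 in [1626,1949]: 81.
Of those, multiples of 100: 3 (not leap unless ÷400).
Multiples of 400: 0.
Leap years = 81 − 3 + 0 = 78.

78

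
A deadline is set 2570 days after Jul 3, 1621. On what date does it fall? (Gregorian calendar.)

+365 (one year) → Jul 3, 1622 (2205 left).
+365 (one year) → Jul 3, 1623 (1840 left).
+366 (one year; includes Feb 29, 1624) → Jul 3, 1624 (1474 left).
+365 (one year) → Jul 3, 1625 (1109 left).
+365 (one year) → Jul 3, 1626 (744 left).
+365 (one year) → Jul 3, 1627 (379 left).
Jul has 31 days: +29 → Aug 1, 1627 (350 left).
Aug has 31 days: +31 → Sep 1, 1627 (319 left).
Sep has 30 days: +30 → Oct 1, 1627 (289 left).
Oct has 31 days: +31 → Nov 1, 1627 (258 left).
Nov has 30 days: +30 → Dec 1, 1627 (228 left).
Dec has 31 days: +31 → Jan 1, 1628 (197 left).
Jan has 31 days: +31 → Feb 1, 1628 (166 left).
Feb has 29 days: +29 → Mar 1, 1628 (137 left).
Mar has 31 days: +31 → Apr 1, 1628 (106 left).
Apr has 30 days: +30 → May 1, 1628 (76 left).
May has 31 days: +31 → Jun 1, 1628 (45 left).
Jun has 30 days: +30 → Jul 1, 1628 (15 left).
+15 → Jul 16, 1628.

July 16, 1628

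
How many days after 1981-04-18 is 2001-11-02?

Apr 18, 1981 → Apr 18, 1982: 365 days.
Apr 18, 1982 → Apr 18, 1983: 365 days.
Apr 18, 1983 → Apr 18, 1984: 366 days (Feb 29, 1984 is in that span).
Apr 18, 1984 → Apr 18, 1985: 365 days.
Apr 18, 1985 → Apr 18, 1986: 365 days.
Apr 18, 1986 → Apr 18, 1987: 365 days.
Apr 18, 1987 → Apr 18, 1988: 366 days (Feb 29, 1988 is in that span).
Apr 18, 1988 → Apr 18, 1989: 365 days.
Apr 18, 1989 → Apr 18, 1990: 365 days.
Apr 18, 1990 → Apr 18, 1991: 365 days.
Apr 18, 1991 → Apr 18, 1992: 366 days (Feb 29, 1992 is in that span).
Apr 18, 1992 → Apr 18, 1993: 365 days.
Apr 18, 1993 → Apr 18, 1994: 365 days.
Apr 18, 1994 → Apr 18, 1995: 365 days.
Apr 18, 1995 → Apr 18, 1996: 366 days (Feb 29, 1996 is in that span).
Apr 18, 1996 → Apr 18, 1997: 365 days.
Apr 18, 1997 → Apr 18, 1998: 365 days.
Apr 18, 1998 → Apr 18, 1999: 365 days.
Apr 18, 1999 → Apr 18, 2000: 366 days (Feb 29, 2000 is in that span).
Apr 18, 2000 → Apr 18, 2001: 365 days.
Apr 18, 2001 → May 18, 2001: 30 days (April has 30).
May 18, 2001 → Jun 18, 2001: 31 days (May has 31).
Jun 18, 2001 → Jul 18, 2001: 30 days (June has 30).
Jul 18, 2001 → Aug 18, 2001: 31 days (July has 31).
Aug 18, 2001 → Sep 18, 2001: 31 days (August has 31).
Sep 18, 2001 → Oct 18, 2001: 30 days (September has 30).
Oct 18, 2001 → Nov 2, 2001: 15 days.
Total: 7503 days.

7503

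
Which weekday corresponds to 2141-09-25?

Doomsday rule: the anchor day for the 2100s is Sunday. For year 41: 41÷12 = 3 r 5, and 5÷4 = 1, so 3+5+1 = 9.
Sunday + 9 ≡ Tuesday — that's 2141's doomsday.
In September the doomsday date is Sep 5.
Sep 25 is 20 days after Sep 5; 20 mod 7 = 6, so Tuesday + 6 = Monday.

Monday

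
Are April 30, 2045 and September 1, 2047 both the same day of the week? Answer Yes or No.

Yes

From Apr 30, 2045 to Sep 1, 2047 is 854 days.
854 mod 7 = 0, so they are the same weekday.
(Apr 30, 2045 is a Sunday; Sep 1, 2047 is a Sunday.)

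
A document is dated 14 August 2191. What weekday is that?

Doomsday rule: the anchor day for the 2100s is Sunday. For year 91: 91÷12 = 7 r 7, and 7÷4 = 1, so 7+7+1 = 15.
Sunday + 15 ≡ Monday — that's 2191's doomsday.
In August the doomsday date is Aug 8.
Aug 14 is 6 days after Aug 8; 6 mod 7 = 6, so Monday + 6 = Sunday.

Sunday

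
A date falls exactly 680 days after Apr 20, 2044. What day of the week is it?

Thursday

First find the weekday of Apr 20, 2044. Doomsday rule: the anchor day for the 2000s is Tuesday. For year 44: 44÷12 = 3 r 8, and 8÷4 = 2, so 3+8+2 = 13.
Tuesday + 13 ≡ Monday — that's 2044's doomsday.
In April the doomsday date is Apr 4.
Apr 20 is 16 days after Apr 4; 16 mod 7 = 2, so Monday + 2 = Wednesday.
680 mod 7 = 1, so 680 days after a Wednesday is Wednesday + 1 = Thursday.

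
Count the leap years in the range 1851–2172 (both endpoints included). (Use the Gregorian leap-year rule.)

79

Multiples of 4 in [1851,2172]: 81.
Of those, multiples of 100: 3 (not leap unless ÷400).
Multiples of 400: 1.
Leap years = 81 − 3 + 1 = 79.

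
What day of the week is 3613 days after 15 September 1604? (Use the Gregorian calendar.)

Thursday

Sep 15, 1604 is a Wednesday.
3613 mod 7 = 1, so 3613 days after a Wednesday is Wednesday + 1 = Thursday.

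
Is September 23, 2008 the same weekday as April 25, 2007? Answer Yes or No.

From Apr 25, 2007 to Sep 23, 2008 is 517 days.
517 mod 7 = 6, so they are different weekdays.
(Apr 25, 2007 is a Wednesday; Sep 23, 2008 is a Tuesday.)

No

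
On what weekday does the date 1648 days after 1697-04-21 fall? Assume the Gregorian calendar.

Apr 21, 1697 is a Sunday.
1648 mod 7 = 3, so 1648 days after a Sunday is Sunday + 3 = Wednesday.

Wednesday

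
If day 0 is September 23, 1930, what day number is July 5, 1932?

Sep 23, 1930 → Sep 23, 1931: 365 days.
Sep 23, 1931 → Oct 23, 1931: 30 days (September has 30).
Oct 23, 1931 → Nov 23, 1931: 31 days (October has 31).
Nov 23, 1931 → Dec 23, 1931: 30 days (November has 30).
Dec 23, 1931 → Jan 23, 1932: 31 days (December has 31).
Jan 23, 1932 → Feb 23, 1932: 31 days (January has 31).
Feb 23, 1932 → Mar 23, 1932: 29 days (February has 29).
Mar 23, 1932 → Apr 23, 1932: 31 days (March has 31).
Apr 23, 1932 → May 23, 1932: 30 days (April has 30).
May 23, 1932 → Jun 23, 1932: 31 days (May has 31).
Jun 23, 1932 → Jul 5, 1932: 12 days.
Total: 651 days.

651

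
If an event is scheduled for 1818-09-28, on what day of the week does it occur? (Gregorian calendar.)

Monday

Doomsday rule: the anchor day for the 1800s is Friday. For year 18: 18÷12 = 1 r 6, and 6÷4 = 1, so 1+6+1 = 8.
Friday + 8 ≡ Saturday — that's 1818's doomsday.
In September the doomsday date is Sep 5.
Sep 28 is 23 days after Sep 5; 23 mod 7 = 2, so Saturday + 2 = Monday.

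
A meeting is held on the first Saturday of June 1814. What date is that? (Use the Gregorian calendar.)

June 1, 1814 is a Wednesday.
The first Saturday is therefore June 4 (3 days later).

June 4, 1814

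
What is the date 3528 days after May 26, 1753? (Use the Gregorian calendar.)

January 22, 1763

+365 (one year) → May 26, 1754 (3163 left).
+365 (one year) → May 26, 1755 (2798 left).
+366 (one year; includes Feb 29, 1756) → May 26, 1756 (2432 left).
+365 (one year) → May 26, 1757 (2067 left).
+365 (one year) → May 26, 1758 (1702 left).
+365 (one year) → May 26, 1759 (1337 left).
+366 (one year; includes Feb 29, 1760) → May 26, 1760 (971 left).
+365 (one year) → May 26, 1761 (606 left).
+365 (one year) → May 26, 1762 (241 left).
May has 31 days: +6 → Jun 1, 1762 (235 left).
Jun has 30 days: +30 → Jul 1, 1762 (205 left).
Jul has 31 days: +31 → Aug 1, 1762 (174 left).
Aug has 31 days: +31 → Sep 1, 1762 (143 left).
Sep has 30 days: +30 → Oct 1, 1762 (113 left).
Oct has 31 days: +31 → Nov 1, 1762 (82 left).
Nov has 30 days: +30 → Dec 1, 1762 (52 left).
Dec has 31 days: +31 → Jan 1, 1763 (21 left).
+21 → Jan 22, 1763.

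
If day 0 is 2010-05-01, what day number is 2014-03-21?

May 1, 2010 → May 1, 2011: 365 days.
May 1, 2011 → May 1, 2012: 366 days (Feb 29, 2012 is in that span).
May 1, 2012 → May 1, 2013: 365 days.
May 1, 2013 → Jun 1, 2013: 31 days (May has 31).
Jun 1, 2013 → Jul 1, 2013: 30 days (June has 30).
Jul 1, 2013 → Aug 1, 2013: 31 days (July has 31).
Aug 1, 2013 → Sep 1, 2013: 31 days (August has 31).
Sep 1, 2013 → Oct 1, 2013: 30 days (September has 30).
Oct 1, 2013 → Nov 1, 2013: 31 days (October has 31).
Nov 1, 2013 → Dec 1, 2013: 30 days (November has 30).
Dec 1, 2013 → Jan 1, 2014: 31 days (December has 31).
Jan 1, 2014 → Feb 1, 2014: 31 days (January has 31).
Feb 1, 2014 → Mar 1, 2014: 28 days (February has 28).
Mar 1, 2014 → Mar 21, 2014: 20 days.
Total: 1420 days.

1420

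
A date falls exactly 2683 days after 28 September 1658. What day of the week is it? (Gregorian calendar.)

Monday

First find the weekday of Sep 28, 1658. Doomsday rule: the anchor day for the 1600s is Tuesday. For year 58: 58÷12 = 4 r 10, and 10÷4 = 2, so 4+10+2 = 16.
Tuesday + 16 ≡ Thursday — that's 1658's doomsday.
In September the doomsday date is Sep 5.
Sep 28 is 23 days after Sep 5; 23 mod 7 = 2, so Thursday + 2 = Saturday.
2683 mod 7 = 2, so 2683 days after a Saturday is Saturday + 2 = Monday.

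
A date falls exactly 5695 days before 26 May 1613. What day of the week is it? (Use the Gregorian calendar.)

Wednesday

First find the weekday of May 26, 1613. Doomsday rule: the anchor day for the 1600s is Tuesday. For year 13: 13÷12 = 1 r 1, and 1÷4 = 0, so 1+1+0 = 2.
Tuesday + 2 ≡ Thursday — that's 1613's doomsday.
In May the doomsday date is May 9.
May 26 is 17 days after May 9; 17 mod 7 = 3, so Thursday + 3 = Sunday.
5695 mod 7 = 4, so 5695 days before a Sunday is Sunday − 4 = Wednesday.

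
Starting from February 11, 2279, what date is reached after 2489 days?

December 5, 2285

+365 (one year) → Feb 11, 2280 (2124 left).
+366 (one year; includes Feb 29, 2280) → Feb 11, 2281 (1758 left).
+365 (one year) → Feb 11, 2282 (1393 left).
+365 (one year) → Feb 11, 2283 (1028 left).
+365 (one year) → Feb 11, 2284 (663 left).
+366 (one year; includes Feb 29, 2284) → Feb 11, 2285 (297 left).
Feb has 28 days: +18 → Mar 1, 2285 (279 left).
Mar has 31 days: +31 → Apr 1, 2285 (248 left).
Apr has 30 days: +30 → May 1, 2285 (218 left).
May has 31 days: +31 → Jun 1, 2285 (187 left).
Jun has 30 days: +30 → Jul 1, 2285 (157 left).
Jul has 31 days: +31 → Aug 1, 2285 (126 left).
Aug has 31 days: +31 → Sep 1, 2285 (95 left).
Sep has 30 days: +30 → Oct 1, 2285 (65 left).
Oct has 31 days: +31 → Nov 1, 2285 (34 left).
Nov has 30 days: +30 → Dec 1, 2285 (4 left).
+4 → Dec 5, 2285.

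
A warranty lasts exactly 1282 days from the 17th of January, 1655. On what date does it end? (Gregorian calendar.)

+365 (one year) → Jan 17, 1656 (917 left).
+366 (one year; includes Feb 29, 1656) → Jan 17, 1657 (551 left).
+365 (one year) → Jan 17, 1658 (186 left).
Jan has 31 days: +15 → Feb 1, 1658 (171 left).
Feb has 28 days: +28 → Mar 1, 1658 (143 left).
Mar has 31 days: +31 → Apr 1, 1658 (112 left).
Apr has 30 days: +30 → May 1, 1658 (82 left).
May has 31 days: +31 → Jun 1, 1658 (51 left).
Jun has 30 days: +30 → Jul 1, 1658 (21 left).
+21 → Jul 22, 1658.

July 22, 1658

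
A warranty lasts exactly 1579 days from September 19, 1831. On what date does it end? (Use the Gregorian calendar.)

January 15, 1836

+366 (one year; includes Feb 29, 1832) → Sep 19, 1832 (1213 left).
+365 (one year) → Sep 19, 1833 (848 left).
+365 (one year) → Sep 19, 1834 (483 left).
+365 (one year) → Sep 19, 1835 (118 left).
Sep has 30 days: +12 → Oct 1, 1835 (106 left).
Oct has 31 days: +31 → Nov 1, 1835 (75 left).
Nov has 30 days: +30 → Dec 1, 1835 (45 left).
Dec has 31 days: +31 → Jan 1, 1836 (14 left).
+14 → Jan 15, 1836.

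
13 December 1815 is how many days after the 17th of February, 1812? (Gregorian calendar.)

Feb 17, 1812 → Feb 17, 1813: 366 days (Feb 29, 1812 is in that span).
Feb 17, 1813 → Feb 17, 1814: 365 days.
Feb 17, 1814 → Feb 17, 1815: 365 days.
Feb 17, 1815 → Mar 17, 1815: 28 days (February has 28).
Mar 17, 1815 → Apr 17, 1815: 31 days (March has 31).
Apr 17, 1815 → May 17, 1815: 30 days (April has 30).
May 17, 1815 → Jun 17, 1815: 31 days (May has 31).
Jun 17, 1815 → Jul 17, 1815: 30 days (June has 30).
Jul 17, 1815 → Aug 17, 1815: 31 days (July has 31).
Aug 17, 1815 → Sep 17, 1815: 31 days (August has 31).
Sep 17, 1815 → Oct 17, 1815: 30 days (September has 30).
Oct 17, 1815 → Nov 17, 1815: 31 days (October has 31).
Nov 17, 1815 → Dec 13, 1815: 26 days.
Total: 1395 days.

1395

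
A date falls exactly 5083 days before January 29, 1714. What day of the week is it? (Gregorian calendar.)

First find the weekday of Jan 29, 1714. Doomsday rule: the anchor day for the 1700s is Sunday. For year 14: 14÷12 = 1 r 2, and 2÷4 = 0, so 1+2+0 = 3.
Sunday + 3 ≡ Wednesday — that's 1714's doomsday.
In January the doomsday date is Jan 3 (1714 is not a leap year).
Jan 29 is 26 days after Jan 3; 26 mod 7 = 5, so Wednesday + 5 = Monday.
5083 mod 7 = 1, so 5083 days before a Monday is Monday − 1 = Sunday.

Sunday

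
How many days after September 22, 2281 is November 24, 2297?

5907

Sep 22, 2281 → Sep 22, 2282: 365 days.
Sep 22, 2282 → Sep 22, 2283: 365 days.
Sep 22, 2283 → Sep 22, 2284: 366 days (Feb 29, 2284 is in that span).
Sep 22, 2284 → Sep 22, 2285: 365 days.
Sep 22, 2285 → Sep 22, 2286: 365 days.
Sep 22, 2286 → Sep 22, 2287: 365 days.
Sep 22, 2287 → Sep 22, 2288: 366 days (Feb 29, 2288 is in that span).
Sep 22, 2288 → Sep 22, 2289: 365 days.
Sep 22, 2289 → Sep 22, 2290: 365 days.
Sep 22, 2290 → Sep 22, 2291: 365 days.
Sep 22, 2291 → Sep 22, 2292: 366 days (Feb 29, 2292 is in that span).
Sep 22, 2292 → Sep 22, 2293: 365 days.
Sep 22, 2293 → Sep 22, 2294: 365 days.
Sep 22, 2294 → Sep 22, 2295: 365 days.
Sep 22, 2295 → Sep 22, 2296: 366 days (Feb 29, 2296 is in that span).
Sep 22, 2296 → Sep 22, 2297: 365 days.
Sep 22, 2297 → Oct 22, 2297: 30 days (September has 30).
Oct 22, 2297 → Nov 22, 2297: 31 days (October has 31).
Nov 22, 2297 → Nov 24, 2297: 2 days.
Total: 5907 days.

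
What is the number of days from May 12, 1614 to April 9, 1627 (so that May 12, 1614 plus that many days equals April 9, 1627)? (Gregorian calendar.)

4715

May 12, 1614 → May 12, 1615: 365 days.
May 12, 1615 → May 12, 1616: 366 days (Feb 29, 1616 is in that span).
May 12, 1616 → May 12, 1617: 365 days.
May 12, 1617 → May 12, 1618: 365 days.
May 12, 1618 → May 12, 1619: 365 days.
May 12, 1619 → May 12, 1620: 366 days (Feb 29, 1620 is in that span).
May 12, 1620 → May 12, 1621: 365 days.
May 12, 1621 → May 12, 1622: 365 days.
May 12, 1622 → May 12, 1623: 365 days.
May 12, 1623 → May 12, 1624: 366 days (Feb 29, 1624 is in that span).
May 12, 1624 → May 12, 1625: 365 days.
May 12, 1625 → May 12, 1626: 365 days.
May 12, 1626 → Jun 12, 1626: 31 days (May has 31).
Jun 12, 1626 → Jul 12, 1626: 30 days (June has 30).
Jul 12, 1626 → Aug 12, 1626: 31 days (July has 31).
Aug 12, 1626 → Sep 12, 1626: 31 days (August has 31).
Sep 12, 1626 → Oct 12, 1626: 30 days (September has 30).
Oct 12, 1626 → Nov 12, 1626: 31 days (October has 31).
Nov 12, 1626 → Dec 12, 1626: 30 days (November has 30).
Dec 12, 1626 → Jan 12, 1627: 31 days (December has 31).
Jan 12, 1627 → Feb 12, 1627: 31 days (January has 31).
Feb 12, 1627 → Mar 12, 1627: 28 days (February has 28).
Mar 12, 1627 → Apr 9, 1627: 28 days.
Total: 4715 days.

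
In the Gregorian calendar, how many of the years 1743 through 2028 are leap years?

70

Multiples of 4 in [1743,2028]: 72.
Of those, multiples of 100: 3 (not leap unless ÷400).
Multiples of 400: 1.
Leap years = 72 − 3 + 1 = 70.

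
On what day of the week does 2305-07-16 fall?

Doomsday rule: the anchor day for the 2300s is Wednesday. For year 05: 5÷12 = 0 r 5, and 5÷4 = 1, so 0+5+1 = 6.
Wednesday + 6 ≡ Tuesday — that's 2305's doomsday.
In July the doomsday date is Jul 11.
Jul 16 is 5 days after Jul 11; 5 mod 7 = 5, so Tuesday + 5 = Sunday.

Sunday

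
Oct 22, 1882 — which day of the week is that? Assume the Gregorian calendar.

Sunday

Doomsday rule: the anchor day for the 1800s is Friday. For year 82: 82÷12 = 6 r 10, and 10÷4 = 2, so 6+10+2 = 18.
Friday + 18 ≡ Tuesday — that's 1882's doomsday.
In October the doomsday date is Oct 10.
Oct 22 is 12 days after Oct 10; 12 mod 7 = 5, so Tuesday + 5 = Sunday.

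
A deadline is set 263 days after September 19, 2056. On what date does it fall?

Sep has 30 days: +12 → Oct 1, 2056 (251 left).
Oct has 31 days: +31 → Nov 1, 2056 (220 left).
Nov has 30 days: +30 → Dec 1, 2056 (190 left).
Dec has 31 days: +31 → Jan 1, 2057 (159 left).
Jan has 31 days: +31 → Feb 1, 2057 (128 left).
Feb has 28 days: +28 → Mar 1, 2057 (100 left).
Mar has 31 days: +31 → Apr 1, 2057 (69 left).
Apr has 30 days: +30 → May 1, 2057 (39 left).
May has 31 days: +31 → Jun 1, 2057 (8 left).
+8 → Jun 9, 2057.

June 9, 2057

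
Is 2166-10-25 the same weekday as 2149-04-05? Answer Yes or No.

From Apr 5, 2149 to Oct 25, 2166 is 6412 days.
6412 mod 7 = 0, so they are the same weekday.
(Apr 5, 2149 is a Saturday; Oct 25, 2166 is a Saturday.)

Yes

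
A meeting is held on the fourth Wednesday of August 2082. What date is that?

August 1, 2082 is a Saturday.
The first Wednesday is therefore August 5 (4 days later).
The fourth Wednesday is 5 + 3×7 = August 26.

August 26, 2082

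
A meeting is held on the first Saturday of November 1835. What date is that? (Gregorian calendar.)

November 1, 1835 is a Sunday.
The first Saturday is therefore November 7 (6 days later).

November 7, 1835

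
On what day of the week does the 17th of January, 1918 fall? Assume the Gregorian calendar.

Thursday

Doomsday rule: the anchor day for the 1900s is Wednesday. For year 18: 18÷12 = 1 r 6, and 6÷4 = 1, so 1+6+1 = 8.
Wednesday + 8 ≡ Thursday — that's 1918's doomsday.
In January the doomsday date is Jan 3 (1918 is not a leap year).
Jan 17 is 14 days after Jan 3; 14 mod 7 = 0, so Thursday + 0 = Thursday.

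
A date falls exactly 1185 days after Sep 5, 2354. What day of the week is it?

Tuesday

Sep 5, 2354 is a Sunday.
1185 mod 7 = 2, so 1185 days after a Sunday is Sunday + 2 = Tuesday.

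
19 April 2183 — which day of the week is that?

Saturday

Doomsday rule: the anchor day for the 2100s is Sunday. For year 83: 83÷12 = 6 r 11, and 11÷4 = 2, so 6+11+2 = 19.
Sunday + 19 ≡ Friday — that's 2183's doomsday.
In April the doomsday date is Apr 4.
Apr 19 is 15 days after Apr 4; 15 mod 7 = 1, so Friday + 1 = Saturday.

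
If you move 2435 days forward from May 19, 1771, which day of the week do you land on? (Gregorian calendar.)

May 19, 1771 is a Sunday.
2435 mod 7 = 6, so 2435 days after a Sunday is Sunday + 6 = Saturday.

Saturday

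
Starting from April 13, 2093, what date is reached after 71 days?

Apr has 30 days: +18 → May 1, 2093 (53 left).
May has 31 days: +31 → Jun 1, 2093 (22 left).
+22 → Jun 23, 2093.

June 23, 2093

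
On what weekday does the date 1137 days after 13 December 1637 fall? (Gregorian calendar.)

First find the weekday of Dec 13, 1637. Doomsday rule: the anchor day for the 1600s is Tuesday. For year 37: 37÷12 = 3 r 1, and 1÷4 = 0, so 3+1+0 = 4.
Tuesday + 4 ≡ Saturday — that's 1637's doomsday.
In December the doomsday date is Dec 12.
Dec 13 is 1 day after Dec 12; 1 mod 7 = 1, so Saturday + 1 = Sunday.
1137 mod 7 = 3, so 1137 days after a Sunday is Sunday + 3 = Wednesday.

Wednesday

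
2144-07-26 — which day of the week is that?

Sunday

Doomsday rule: the anchor day for the 2100s is Sunday. For year 44: 44÷12 = 3 r 8, and 8÷4 = 2, so 3+8+2 = 13.
Sunday + 13 ≡ Saturday — that's 2144's doomsday.
In July the doomsday date is Jul 11.
Jul 26 is 15 days after Jul 11; 15 mod 7 = 1, so Saturday + 1 = Sunday.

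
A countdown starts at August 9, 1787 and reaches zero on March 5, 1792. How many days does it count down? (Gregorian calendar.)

Aug 9, 1787 → Aug 9, 1788: 366 days (Feb 29, 1788 is in that span).
Aug 9, 1788 → Aug 9, 1789: 365 days.
Aug 9, 1789 → Aug 9, 1790: 365 days.
Aug 9, 1790 → Aug 9, 1791: 365 days.
Aug 9, 1791 → Sep 9, 1791: 31 days (August has 31).
Sep 9, 1791 → Oct 9, 1791: 30 days (September has 30).
Oct 9, 1791 → Nov 9, 1791: 31 days (October has 31).
Nov 9, 1791 → Dec 9, 1791: 30 days (November has 30).
Dec 9, 1791 → Jan 9, 1792: 31 days (December has 31).
Jan 9, 1792 → Feb 9, 1792: 31 days (January has 31).
Feb 9, 1792 → Mar 5, 1792: 25 days.
Total: 1670 days.

1670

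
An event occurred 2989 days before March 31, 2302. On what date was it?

January 22, 2294

−365 (one year) → Mar 31, 2301 (2624 left).
−365 (one year) → Mar 31, 2300 (2259 left).
−365 (one year) → Mar 31, 2299 (1894 left).
−365 (one year) → Mar 31, 2298 (1529 left).
−365 (one year) → Mar 31, 2297 (1164 left).
−365 (one year) → Mar 31, 2296 (799 left).
−366 (one year; includes Feb 29, 2296) → Mar 31, 2295 (433 left).
−365 (one year) → Mar 31, 2294 (68 left).
−31 → Feb 28, 2294 (end of Feb, 28 days; 37 left).
−28 → Jan 31, 2294 (end of Jan, 31 days; 9 left).
−9 → Jan 22, 2294.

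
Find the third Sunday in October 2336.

October 18, 2336

October 1, 2336 is a Thursday.
The first Sunday is therefore October 4 (3 days later).
The third Sunday is 4 + 2×7 = October 18.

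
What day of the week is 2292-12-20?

Tuesday

Doomsday rule: the anchor day for the 2200s is Friday. For year 92: 92÷12 = 7 r 8, and 8÷4 = 2, so 7+8+2 = 17.
Friday + 17 ≡ Monday — that's 2292's doomsday.
In December the doomsday date is Dec 12.
Dec 20 is 8 days after Dec 12; 8 mod 7 = 1, so Monday + 1 = Tuesday.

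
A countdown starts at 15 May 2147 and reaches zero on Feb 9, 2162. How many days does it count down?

5384

May 15, 2147 → May 15, 2148: 366 days (Feb 29, 2148 is in that span).
May 15, 2148 → May 15, 2149: 365 days.
May 15, 2149 → May 15, 2150: 365 days.
May 15, 2150 → May 15, 2151: 365 days.
May 15, 2151 → May 15, 2152: 366 days (Feb 29, 2152 is in that span).
May 15, 2152 → May 15, 2153: 365 days.
May 15, 2153 → May 15, 2154: 365 days.
May 15, 2154 → May 15, 2155: 365 days.
May 15, 2155 → May 15, 2156: 366 days (Feb 29, 2156 is in that span).
May 15, 2156 → May 15, 2157: 365 days.
May 15, 2157 → May 15, 2158: 365 days.
May 15, 2158 → May 15, 2159: 365 days.
May 15, 2159 → May 15, 2160: 366 days (Feb 29, 2160 is in that span).
May 15, 2160 → May 15, 2161: 365 days.
May 15, 2161 → Jun 15, 2161: 31 days (May has 31).
Jun 15, 2161 → Jul 15, 2161: 30 days (June has 30).
Jul 15, 2161 → Aug 15, 2161: 31 days (July has 31).
Aug 15, 2161 → Sep 15, 2161: 31 days (August has 31).
Sep 15, 2161 → Oct 15, 2161: 30 days (September has 30).
Oct 15, 2161 → Nov 15, 2161: 31 days (October has 31).
Nov 15, 2161 → Dec 15, 2161: 30 days (November has 30).
Dec 15, 2161 → Jan 15, 2162: 31 days (December has 31).
Jan 15, 2162 → Feb 9, 2162: 25 days.
Total: 5384 days.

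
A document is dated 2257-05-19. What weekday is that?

Tuesday

Doomsday rule: the anchor day for the 2200s is Friday. For year 57: 57÷12 = 4 r 9, and 9÷4 = 2, so 4+9+2 = 15.
Friday + 15 ≡ Saturday — that's 2257's doomsday.
In May the doomsday date is May 9.
May 19 is 10 days after May 9; 10 mod 7 = 3, so Saturday + 3 = Tuesday.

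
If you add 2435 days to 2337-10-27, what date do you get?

June 27, 2344

+365 (one year) → Oct 27, 2338 (2070 left).
+365 (one year) → Oct 27, 2339 (1705 left).
+366 (one year; includes Feb 29, 2340) → Oct 27, 2340 (1339 left).
+365 (one year) → Oct 27, 2341 (974 left).
+365 (one year) → Oct 27, 2342 (609 left).
+365 (one year) → Oct 27, 2343 (244 left).
Oct has 31 days: +5 → Nov 1, 2343 (239 left).
Nov has 30 days: +30 → Dec 1, 2343 (209 left).
Dec has 31 days: +31 → Jan 1, 2344 (178 left).
Jan has 31 days: +31 → Feb 1, 2344 (147 left).
Feb has 29 days: +29 → Mar 1, 2344 (118 left).
Mar has 31 days: +31 → Apr 1, 2344 (87 left).
Apr has 30 days: +30 → May 1, 2344 (57 left).
May has 31 days: +31 → Jun 1, 2344 (26 left).
+26 → Jun 27, 2344.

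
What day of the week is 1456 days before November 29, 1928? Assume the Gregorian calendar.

Thursday

First find the weekday of Nov 29, 1928. Doomsday rule: the anchor day for the 1900s is Wednesday. For year 28: 28÷12 = 2 r 4, and 4÷4 = 1, so 2+4+1 = 7.
Wednesday + 7 ≡ Wednesday — that's 1928's doomsday.
In November the doomsday date is Nov 7.
Nov 29 is 22 days after Nov 7; 22 mod 7 = 1, so Wednesday + 1 = Thursday.
1456 mod 7 = 0, so 1456 days before a Thursday is Thursday − 0 = Thursday.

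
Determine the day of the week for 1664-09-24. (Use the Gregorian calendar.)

Doomsday rule: the anchor day for the 1600s is Tuesday. For year 64: 64÷12 = 5 r 4, and 4÷4 = 1, so 5+4+1 = 10.
Tuesday + 10 ≡ Friday — that's 1664's doomsday.
In September the doomsday date is Sep 5.
Sep 24 is 19 days after Sep 5; 19 mod 7 = 5, so Friday + 5 = Wednesday.

Wednesday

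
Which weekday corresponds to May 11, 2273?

Sunday

Doomsday rule: the anchor day for the 2200s is Friday. For year 73: 73÷12 = 6 r 1, and 1÷4 = 0, so 6+1+0 = 7.
Friday + 7 ≡ Friday — that's 2273's doomsday.
In May the doomsday date is May 9.
May 11 is 2 days after May 9; 2 mod 7 = 2, so Friday + 2 = Sunday.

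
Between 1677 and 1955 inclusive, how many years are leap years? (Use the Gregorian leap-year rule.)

Multiples of 4 in [1677,1955]: 69.
Of those, multiples of 100: 3 (not leap unless ÷400).
Multiples of 400: 0.
Leap years = 69 − 3 + 0 = 66.

66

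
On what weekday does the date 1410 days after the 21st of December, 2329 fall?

Tuesday

First find the weekday of Dec 21, 2329. Doomsday rule: the anchor day for the 2300s is Wednesday. For year 29: 29÷12 = 2 r 5, and 5÷4 = 1, so 2+5+1 = 8.
Wednesday + 8 ≡ Thursday — that's 2329's doomsday.
In December the doomsday date is Dec 12.
Dec 21 is 9 days after Dec 12; 9 mod 7 = 2, so Thursday + 2 = Saturday.
1410 mod 7 = 3, so 1410 days after a Saturday is Saturday + 3 = Tuesday.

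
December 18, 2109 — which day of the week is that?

Doomsday rule: the anchor day for the 2100s is Sunday. For year 09: 9÷12 = 0 r 9, and 9÷4 = 2, so 0+9+2 = 11.
Sunday + 11 ≡ Thursday — that's 2109's doomsday.
In December the doomsday date is Dec 12.
Dec 18 is 6 days after Dec 12; 6 mod 7 = 6, so Thursday + 6 = Wednesday.

Wednesday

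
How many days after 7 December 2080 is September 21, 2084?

1384

Dec 7, 2080 → Dec 7, 2081: 365 days.
Dec 7, 2081 → Dec 7, 2082: 365 days.
Dec 7, 2082 → Dec 7, 2083: 365 days.
Dec 7, 2083 → Jan 7, 2084: 31 days (December has 31).
Jan 7, 2084 → Feb 7, 2084: 31 days (January has 31).
Feb 7, 2084 → Mar 7, 2084: 29 days (February has 29).
Mar 7, 2084 → Apr 7, 2084: 31 days (March has 31).
Apr 7, 2084 → May 7, 2084: 30 days (April has 30).
May 7, 2084 → Jun 7, 2084: 31 days (May has 31).
Jun 7, 2084 → Jul 7, 2084: 30 days (June has 30).
Jul 7, 2084 → Aug 7, 2084: 31 days (July has 31).
Aug 7, 2084 → Sep 7, 2084: 31 days (August has 31).
Sep 7, 2084 → Sep 21, 2084: 14 days.
Total: 1384 days.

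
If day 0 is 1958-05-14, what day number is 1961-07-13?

1156

May 14, 1958 → May 14, 1959: 365 days.
May 14, 1959 → May 14, 1960: 366 days (Feb 29, 1960 is in that span).
May 14, 1960 → May 14, 1961: 365 days.
May 14, 1961 → Jun 14, 1961: 31 days (May has 31).
Jun 14, 1961 → Jul 13, 1961: 29 days.
Total: 1156 days.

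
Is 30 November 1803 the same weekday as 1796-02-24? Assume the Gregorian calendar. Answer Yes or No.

From Feb 24, 1796 to Nov 30, 1803 is 2835 days.
2835 mod 7 = 0, so they are the same weekday.
(Feb 24, 1796 is a Wednesday; Nov 30, 1803 is a Wednesday.)

Yes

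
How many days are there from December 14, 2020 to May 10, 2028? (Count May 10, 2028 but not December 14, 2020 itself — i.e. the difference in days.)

Dec 14, 2020 → Dec 14, 2021: 365 days.
Dec 14, 2021 → Dec 14, 2022: 365 days.
Dec 14, 2022 → Dec 14, 2023: 365 days.
Dec 14, 2023 → Dec 14, 2024: 366 days (Feb 29, 2024 is in that span).
Dec 14, 2024 → Dec 14, 2025: 365 days.
Dec 14, 2025 → Dec 14, 2026: 365 days.
Dec 14, 2026 → Dec 14, 2027: 365 days.
Dec 14, 2027 → Jan 14, 2028: 31 days (December has 31).
Jan 14, 2028 → Feb 14, 2028: 31 days (January has 31).
Feb 14, 2028 → Mar 14, 2028: 29 days (February has 29).
Mar 14, 2028 → Apr 14, 2028: 31 days (March has 31).
Apr 14, 2028 → May 10, 2028: 26 days.
Total: 2704 days.

2704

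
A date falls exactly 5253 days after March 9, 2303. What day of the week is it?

First find the weekday of Mar 9, 2303. Doomsday rule: the anchor day for the 2300s is Wednesday. For year 03: 3÷12 = 0 r 3, and 3÷4 = 0, so 0+3+0 = 3.
Wednesday + 3 ≡ Saturday — that's 2303's doomsday.
In March the doomsday date is Mar 14.
Mar 9 is 5 days before Mar 14; 5 mod 7 = 5, so Saturday − 5 = Monday.
5253 mod 7 = 3, so 5253 days after a Monday is Monday + 3 = Thursday.

Thursday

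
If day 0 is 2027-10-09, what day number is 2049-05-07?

7881

Oct 9, 2027 → Oct 9, 2028: 366 days (Feb 29, 2028 is in that span).
Oct 9, 2028 → Oct 9, 2029: 365 days.
Oct 9, 2029 → Oct 9, 2030: 365 days.
Oct 9, 2030 → Oct 9, 2031: 365 days.
Oct 9, 2031 → Oct 9, 2032: 366 days (Feb 29, 2032 is in that span).
Oct 9, 2032 → Oct 9, 2033: 365 days.
Oct 9, 2033 → Oct 9, 2034: 365 days.
Oct 9, 2034 → Oct 9, 2035: 365 days.
Oct 9, 2035 → Oct 9, 2036: 366 days (Feb 29, 2036 is in that span).
Oct 9, 2036 → Oct 9, 2037: 365 days.
Oct 9, 2037 → Oct 9, 2038: 365 days.
Oct 9, 2038 → Oct 9, 2039: 365 days.
Oct 9, 2039 → Oct 9, 2040: 366 days (Feb 29, 2040 is in that span).
Oct 9, 2040 → Oct 9, 2041: 365 days.
Oct 9, 2041 → Oct 9, 2042: 365 days.
Oct 9, 2042 → Oct 9, 2043: 365 days.
Oct 9, 2043 → Oct 9, 2044: 366 days (Feb 29, 2044 is in that span).
Oct 9, 2044 → Oct 9, 2045: 365 days.
Oct 9, 2045 → Oct 9, 2046: 365 days.
Oct 9, 2046 → Oct 9, 2047: 365 days.
Oct 9, 2047 → Oct 9, 2048: 366 days (Feb 29, 2048 is in that span).
Oct 9, 2048 → Nov 9, 2048: 31 days (October has 31).
Nov 9, 2048 → Dec 9, 2048: 30 days (November has 30).
Dec 9, 2048 → Jan 9, 2049: 31 days (December has 31).
Jan 9, 2049 → Feb 9, 2049: 31 days (January has 31).
Feb 9, 2049 → Mar 9, 2049: 28 days (February has 28).
Mar 9, 2049 → Apr 9, 2049: 31 days (March has 31).
Apr 9, 2049 → May 7, 2049: 28 days.
Total: 7881 days.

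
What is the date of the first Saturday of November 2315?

November 6, 2315

November 1, 2315 is a Monday.
The first Saturday is therefore November 6 (5 days later).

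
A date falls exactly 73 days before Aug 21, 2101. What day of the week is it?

First find the weekday of Aug 21, 2101. Doomsday rule: the anchor day for the 2100s is Sunday. For year 01: 1÷12 = 0 r 1, and 1÷4 = 0, so 0+1+0 = 1.
Sunday + 1 ≡ Monday — that's 2101's doomsday.
In August the doomsday date is Aug 8.
Aug 21 is 13 days after Aug 8; 13 mod 7 = 6, so Monday + 6 = Sunday.
73 mod 7 = 3, so 73 days before a Sunday is Sunday − 3 = Thursday.

Thursday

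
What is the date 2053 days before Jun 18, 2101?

November 3, 2095

−365 (one year) → Jun 18, 2100 (1688 left).
−365 (one year) → Jun 18, 2099 (1323 left).
−365 (one year) → Jun 18, 2098 (958 left).
−365 (one year) → Jun 18, 2097 (593 left).
−365 (one year) → Jun 18, 2096 (228 left).
−18 → May 31, 2096 (end of May, 31 days; 210 left).
−31 → Apr 30, 2096 (end of Apr, 30 days; 179 left).
−30 → Mar 31, 2096 (end of Mar, 31 days; 149 left).
−31 → Feb 29, 2096 (end of Feb, 29 days; 118 left).
−29 → Jan 31, 2096 (end of Jan, 31 days; 89 left).
−31 → Dec 31, 2095 (end of Dec, 31 days; 58 left).
−31 → Nov 30, 2095 (end of Nov, 30 days; 27 left).
−27 → Nov 3, 2095.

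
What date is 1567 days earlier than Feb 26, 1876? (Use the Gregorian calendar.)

November 12, 1871

−365 (one year) → Feb 26, 1875 (1202 left).
−365 (one year) → Feb 26, 1874 (837 left).
−365 (one year) → Feb 26, 1873 (472 left).
−366 (one year; includes Feb 29, 1872) → Feb 26, 1872 (106 left).
−26 → Jan 31, 1872 (end of Jan, 31 days; 80 left).
−31 → Dec 31, 1871 (end of Dec, 31 days; 49 left).
−31 → Nov 30, 1871 (end of Nov, 30 days; 18 left).
−18 → Nov 12, 1871.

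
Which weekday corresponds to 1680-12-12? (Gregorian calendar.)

Thursday

Doomsday rule: the anchor day for the 1600s is Tuesday. For year 80: 80÷12 = 6 r 8, and 8÷4 = 2, so 6+8+2 = 16.
Tuesday + 16 ≡ Thursday — that's 1680's doomsday.
In December the doomsday date is Dec 12.
Dec 12 is the doomsday itself: Thursday.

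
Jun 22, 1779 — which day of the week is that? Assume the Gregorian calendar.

Doomsday rule: the anchor day for the 1700s is Sunday. For year 79: 79÷12 = 6 r 7, and 7÷4 = 1, so 6+7+1 = 14.
Sunday + 14 ≡ Sunday — that's 1779's doomsday.
In June the doomsday date is Jun 6.
Jun 22 is 16 days after Jun 6; 16 mod 7 = 2, so Sunday + 2 = Tuesday.

Tuesday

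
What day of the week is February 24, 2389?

Friday

Doomsday rule: the anchor day for the 2300s is Wednesday. For year 89: 89÷12 = 7 r 5, and 5÷4 = 1, so 7+5+1 = 13.
Wednesday + 13 ≡ Tuesday — that's 2389's doomsday.
In February the doomsday date is Feb 28 (2389 is not a leap year).
Feb 24 is 4 days before Feb 28; 4 mod 7 = 4, so Tuesday − 4 = Friday.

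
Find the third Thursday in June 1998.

June 1, 1998 is a Monday.
The first Thursday is therefore June 4 (3 days later).
The third Thursday is 4 + 2×7 = June 18.

June 18, 1998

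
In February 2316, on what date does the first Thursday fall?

February 1, 2316 is a Tuesday.
The first Thursday is therefore February 3 (2 days later).

February 3, 2316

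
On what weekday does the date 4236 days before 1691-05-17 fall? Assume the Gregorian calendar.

May 17, 1691 is a Thursday.
4236 mod 7 = 1, so 4236 days before a Thursday is Thursday − 1 = Wednesday.

Wednesday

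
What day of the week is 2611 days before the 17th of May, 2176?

Friday

First find the weekday of May 17, 2176. Doomsday rule: the anchor day for the 2100s is Sunday. For year 76: 76÷12 = 6 r 4, and 4÷4 = 1, so 6+4+1 = 11.
Sunday + 11 ≡ Thursday — that's 2176's doomsday.
In May the doomsday date is May 9.
May 17 is 8 days after May 9; 8 mod 7 = 1, so Thursday + 1 = Friday.
2611 mod 7 = 0, so 2611 days before a Friday is Friday − 0 = Friday.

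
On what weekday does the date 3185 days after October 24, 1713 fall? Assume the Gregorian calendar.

First find the weekday of Oct 24, 1713. Doomsday rule: the anchor day for the 1700s is Sunday. For year 13: 13÷12 = 1 r 1, and 1÷4 = 0, so 1+1+0 = 2.
Sunday + 2 ≡ Tuesday — that's 1713's doomsday.
In October the doomsday date is Oct 10.
Oct 24 is 14 days after Oct 10; 14 mod 7 = 0, so Tuesday + 0 = Tuesday.
3185 mod 7 = 0, so 3185 days after a Tuesday is Tuesday + 0 = Tuesday.

Tuesday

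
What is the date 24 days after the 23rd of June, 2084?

Jun has 30 days: +8 → Jul 1, 2084 (16 left).
+16 → Jul 17, 2084.

July 17, 2084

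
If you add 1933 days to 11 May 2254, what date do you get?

+365 (one year) → May 11, 2255 (1568 left).
+366 (one year; includes Feb 29, 2256) → May 11, 2256 (1202 left).
+365 (one year) → May 11, 2257 (837 left).
+365 (one year) → May 11, 2258 (472 left).
+365 (one year) → May 11, 2259 (107 left).
May has 31 days: +21 → Jun 1, 2259 (86 left).
Jun has 30 days: +30 → Jul 1, 2259 (56 left).
Jul has 31 days: +31 → Aug 1, 2259 (25 left).
+25 → Aug 26, 2259.

August 26, 2259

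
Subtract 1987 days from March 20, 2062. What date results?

October 10, 2056

−365 (one year) → Mar 20, 2061 (1622 left).
−365 (one year) → Mar 20, 2060 (1257 left).
−366 (one year; includes Feb 29, 2060) → Mar 20, 2059 (891 left).
−365 (one year) → Mar 20, 2058 (526 left).
−365 (one year) → Mar 20, 2057 (161 left).
−20 → Feb 28, 2057 (end of Feb, 28 days; 141 left).
−28 → Jan 31, 2057 (end of Jan, 31 days; 113 left).
−31 → Dec 31, 2056 (end of Dec, 31 days; 82 left).
−31 → Nov 30, 2056 (end of Nov, 30 days; 51 left).
−30 → Oct 31, 2056 (end of Oct, 31 days; 21 left).
−21 → Oct 10, 2056.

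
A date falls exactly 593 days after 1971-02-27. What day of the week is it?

Thursday

Feb 27, 1971 is a Saturday.
593 mod 7 = 5, so 593 days after a Saturday is Saturday + 5 = Thursday.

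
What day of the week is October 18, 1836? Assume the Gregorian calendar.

January 1, 1836 is a Friday.
Jan 1, 1836 → Feb 1, 1836: 31 days (January has 31).
Feb 1, 1836 → Mar 1, 1836: 29 days (February has 29).
Mar 1, 1836 → Apr 1, 1836: 31 days (March has 31).
Apr 1, 1836 → May 1, 1836: 30 days (April has 30).
May 1, 1836 → Jun 1, 1836: 31 days (May has 31).
Jun 1, 1836 → Jul 1, 1836: 30 days (June has 30).
Jul 1, 1836 → Aug 1, 1836: 31 days (July has 31).
Aug 1, 1836 → Sep 1, 1836: 31 days (August has 31).
Sep 1, 1836 → Oct 1, 1836: 30 days (September has 30).
Oct 1, 1836 → Oct 18, 1836: 17 days.
Total: 291 days.
291 mod 7 = 4, so Friday + 4 = Tuesday.

Tuesday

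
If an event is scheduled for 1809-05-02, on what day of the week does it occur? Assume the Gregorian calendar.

Doomsday rule: the anchor day for the 1800s is Friday. For year 09: 9÷12 = 0 r 9, and 9÷4 = 2, so 0+9+2 = 11.
Friday + 11 ≡ Tuesday — that's 1809's doomsday.
In May the doomsday date is May 9.
May 2 is 7 days before May 9; 7 mod 7 = 0, so Tuesday − 0 = Tuesday.

Tuesday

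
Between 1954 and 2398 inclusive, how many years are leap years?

Multiples of 4 in [1954,2398]: 111.
Of those, multiples of 100: 4 (not leap unless ÷400).
Multiples of 400: 1.
Leap years = 111 − 4 + 1 = 108.

108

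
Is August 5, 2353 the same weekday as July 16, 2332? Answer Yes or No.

From Jul 16, 2332 to Aug 5, 2353 is 7690 days.
7690 mod 7 = 4, so they are different weekdays.
(Jul 16, 2332 is a Saturday; Aug 5, 2353 is a Wednesday.)

No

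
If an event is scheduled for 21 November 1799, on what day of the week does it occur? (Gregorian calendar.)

Thursday

Doomsday rule: the anchor day for the 1700s is Sunday. For year 99: 99÷12 = 8 r 3, and 3÷4 = 0, so 8+3+0 = 11.
Sunday + 11 ≡ Thursday — that's 1799's doomsday.
In November the doomsday date is Nov 7.
Nov 21 is 14 days after Nov 7; 14 mod 7 = 0, so Thursday + 0 = Thursday.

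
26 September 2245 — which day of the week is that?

Doomsday rule: the anchor day for the 2200s is Friday. For year 45: 45÷12 = 3 r 9, and 9÷4 = 2, so 3+9+2 = 14.
Friday + 14 ≡ Friday — that's 2245's doomsday.
In September the doomsday date is Sep 5.
Sep 26 is 21 days after Sep 5; 21 mod 7 = 0, so Friday + 0 = Friday.

Friday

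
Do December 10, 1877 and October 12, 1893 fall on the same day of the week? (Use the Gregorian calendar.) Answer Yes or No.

From Dec 10, 1877 to Oct 12, 1893 is 5785 days.
5785 mod 7 = 3, so they are different weekdays.
(Dec 10, 1877 is a Monday; Oct 12, 1893 is a Thursday.)

No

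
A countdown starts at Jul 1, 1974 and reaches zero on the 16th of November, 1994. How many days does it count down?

Jul 1, 1974 → Jul 1, 1975: 365 days.
Jul 1, 1975 → Jul 1, 1976: 366 days (Feb 29, 1976 is in that span).
Jul 1, 1976 → Jul 1, 1977: 365 days.
Jul 1, 1977 → Jul 1, 1978: 365 days.
Jul 1, 1978 → Jul 1, 1979: 365 days.
Jul 1, 1979 → Jul 1, 1980: 366 days (Feb 29, 1980 is in that span).
Jul 1, 1980 → Jul 1, 1981: 365 days.
Jul 1, 1981 → Jul 1, 1982: 365 days.
Jul 1, 1982 → Jul 1, 1983: 365 days.
Jul 1, 1983 → Jul 1, 1984: 366 days (Feb 29, 1984 is in that span).
Jul 1, 1984 → Jul 1, 1985: 365 days.
Jul 1, 1985 → Jul 1, 1986: 365 days.
Jul 1, 1986 → Jul 1, 1987: 365 days.
Jul 1, 1987 → Jul 1, 1988: 366 days (Feb 29, 1988 is in that span).
Jul 1, 1988 → Jul 1, 1989: 365 days.
Jul 1, 1989 → Jul 1, 1990: 365 days.
Jul 1, 1990 → Jul 1, 1991: 365 days.
Jul 1, 1991 → Jul 1, 1992: 366 days (Feb 29, 1992 is in that span).
Jul 1, 1992 → Jul 1, 1993: 365 days.
Jul 1, 1993 → Jul 1, 1994: 365 days.
Jul 1, 1994 → Aug 1, 1994: 31 days (July has 31).
Aug 1, 1994 → Sep 1, 1994: 31 days (August has 31).
Sep 1, 1994 → Oct 1, 1994: 30 days (September has 30).
Oct 1, 1994 → Nov 1, 1994: 31 days (October has 31).
Nov 1, 1994 → Nov 16, 1994: 15 days.
Total: 7443 days.

7443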